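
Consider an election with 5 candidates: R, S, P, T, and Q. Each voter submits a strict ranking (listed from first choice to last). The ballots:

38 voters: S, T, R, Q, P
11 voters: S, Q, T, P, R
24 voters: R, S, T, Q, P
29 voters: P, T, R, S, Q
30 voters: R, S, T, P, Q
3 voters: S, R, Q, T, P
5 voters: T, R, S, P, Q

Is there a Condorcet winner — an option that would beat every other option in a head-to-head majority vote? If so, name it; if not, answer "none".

none

Checking pairwise contests:
T beats R 83–57.
R beats S 88–52.
R beats P 100–40.
S beats T 106–34.
R beats Q 129–11.
Every option loses at least one head-to-head, so there is no Condorcet winner.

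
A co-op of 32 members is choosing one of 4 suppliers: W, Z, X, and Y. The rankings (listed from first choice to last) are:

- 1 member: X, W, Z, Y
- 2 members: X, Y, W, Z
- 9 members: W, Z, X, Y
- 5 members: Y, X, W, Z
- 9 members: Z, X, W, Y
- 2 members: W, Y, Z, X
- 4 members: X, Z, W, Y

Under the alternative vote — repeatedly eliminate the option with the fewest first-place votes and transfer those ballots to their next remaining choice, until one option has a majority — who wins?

X

Round 1: W 11, Z 9, X 7, Y 5. Eliminate Y.
Round 2: W 11, Z 9, X 12. Eliminate Z.
Round 3: W 11, X 21. X has a majority.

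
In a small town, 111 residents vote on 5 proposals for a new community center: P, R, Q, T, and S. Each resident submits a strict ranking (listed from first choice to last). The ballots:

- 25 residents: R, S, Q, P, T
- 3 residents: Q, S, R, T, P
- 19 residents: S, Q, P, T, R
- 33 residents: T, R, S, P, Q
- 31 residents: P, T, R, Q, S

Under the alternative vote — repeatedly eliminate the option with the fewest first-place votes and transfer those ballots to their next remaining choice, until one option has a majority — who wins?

P

Round 1: P 31, R 25, Q 3, T 33, S 19. Eliminate Q.
Round 2: P 31, R 25, T 33, S 22. Eliminate S.
Round 3: P 50, R 28, T 33. Eliminate R.
Round 4: P 75, T 36. P has a majority.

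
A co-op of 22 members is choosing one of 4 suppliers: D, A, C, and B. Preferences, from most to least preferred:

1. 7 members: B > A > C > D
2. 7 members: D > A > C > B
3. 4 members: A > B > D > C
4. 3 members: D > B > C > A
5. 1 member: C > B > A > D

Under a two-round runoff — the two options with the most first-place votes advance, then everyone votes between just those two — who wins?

B

Round 1 first-place votes: D 10, A 4, C 1, B 7.
D and B advance.
Runoff: D is preferred to B by 10 voters; B by 12.
B wins the runoff.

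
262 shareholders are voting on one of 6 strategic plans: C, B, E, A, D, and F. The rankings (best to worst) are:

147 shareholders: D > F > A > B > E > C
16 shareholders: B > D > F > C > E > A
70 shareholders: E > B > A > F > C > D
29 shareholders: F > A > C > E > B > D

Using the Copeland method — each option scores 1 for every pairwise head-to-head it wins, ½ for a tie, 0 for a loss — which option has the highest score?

C: loses to B, E, A, D, and F → score 0.
B: beats C and E; loses to A, D, and F → score 2.
E: beats C; loses to B, A, D, and F → score 1.
A: beats C, B, and E; loses to D and F → score 3.
D: beats C, B, E, A, and F → score 5.
F: beats C, B, E, and A; loses to D → score 4.
D has the best pairwise record.

D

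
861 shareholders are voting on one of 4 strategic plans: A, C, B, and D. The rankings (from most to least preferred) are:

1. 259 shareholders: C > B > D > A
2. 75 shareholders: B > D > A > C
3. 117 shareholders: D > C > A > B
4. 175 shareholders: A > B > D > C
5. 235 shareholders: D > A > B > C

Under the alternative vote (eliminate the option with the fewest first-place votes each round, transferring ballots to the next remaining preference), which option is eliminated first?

Round 1: A 175, C 259, B 75, D 352. Eliminate B.

B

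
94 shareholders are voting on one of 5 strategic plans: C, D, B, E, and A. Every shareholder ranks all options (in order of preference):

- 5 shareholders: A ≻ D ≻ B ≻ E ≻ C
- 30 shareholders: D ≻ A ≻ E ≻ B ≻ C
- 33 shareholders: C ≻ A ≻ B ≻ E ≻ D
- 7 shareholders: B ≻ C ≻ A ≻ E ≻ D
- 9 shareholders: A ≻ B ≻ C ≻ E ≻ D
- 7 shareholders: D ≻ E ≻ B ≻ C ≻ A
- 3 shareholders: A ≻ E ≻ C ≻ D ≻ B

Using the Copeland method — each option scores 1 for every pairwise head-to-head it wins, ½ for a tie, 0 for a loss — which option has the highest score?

A

C: beats D and E; ties A; loses to B → score 2.5.
D: loses to C, B, E, and A → score 0.
B: beats C, D, and E; loses to A → score 3.
E: beats D; loses to C, B, and A → score 1.
A: beats D, B, and E; ties C → score 3.5.
A has the best pairwise record.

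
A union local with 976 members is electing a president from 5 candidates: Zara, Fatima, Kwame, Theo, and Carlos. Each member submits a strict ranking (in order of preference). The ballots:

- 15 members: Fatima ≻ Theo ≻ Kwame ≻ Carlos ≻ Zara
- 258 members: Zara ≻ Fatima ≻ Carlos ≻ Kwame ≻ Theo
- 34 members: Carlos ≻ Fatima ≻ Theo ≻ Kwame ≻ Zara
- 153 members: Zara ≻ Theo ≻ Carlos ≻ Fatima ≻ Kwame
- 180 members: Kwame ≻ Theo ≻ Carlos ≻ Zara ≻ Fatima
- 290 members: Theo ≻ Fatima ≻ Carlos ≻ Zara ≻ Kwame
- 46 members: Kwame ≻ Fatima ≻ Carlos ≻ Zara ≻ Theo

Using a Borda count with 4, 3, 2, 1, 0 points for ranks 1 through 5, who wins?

Zara: 15·0 + 258·4 + 34·0 + 153·4 + 180·1 + 290·1 + 46·1 = 2160
Fatima: 15·4 + 258·3 + 34·3 + 153·1 + 180·0 + 290·3 + 46·3 = 2097
Kwame: 15·2 + 258·1 + 34·1 + 153·0 + 180·4 + 290·0 + 46·4 = 1226
Theo: 15·3 + 258·0 + 34·2 + 153·3 + 180·3 + 290·4 + 46·0 = 2272
Carlos: 15·1 + 258·2 + 34·4 + 153·2 + 180·2 + 290·2 + 46·2 = 2005
Theo has the highest Borda score (2272).

Theo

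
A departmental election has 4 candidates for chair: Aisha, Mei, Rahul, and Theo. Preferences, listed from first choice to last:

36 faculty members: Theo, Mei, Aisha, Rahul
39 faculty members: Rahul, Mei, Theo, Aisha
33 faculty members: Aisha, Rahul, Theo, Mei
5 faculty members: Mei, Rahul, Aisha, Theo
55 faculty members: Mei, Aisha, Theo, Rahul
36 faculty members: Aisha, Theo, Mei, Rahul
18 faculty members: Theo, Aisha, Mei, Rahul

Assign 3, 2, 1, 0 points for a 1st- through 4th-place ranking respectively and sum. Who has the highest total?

Aisha

Aisha: 36·1 + 39·0 + 33·3 + 5·1 + 55·2 + 36·3 + 18·2 = 394
Mei: 36·2 + 39·2 + 33·0 + 5·3 + 55·3 + 36·1 + 18·1 = 384
Rahul: 36·0 + 39·3 + 33·2 + 5·2 + 55·0 + 36·0 + 18·0 = 193
Theo: 36·3 + 39·1 + 33·1 + 5·0 + 55·1 + 36·2 + 18·3 = 361
Aisha has the highest Borda score (394).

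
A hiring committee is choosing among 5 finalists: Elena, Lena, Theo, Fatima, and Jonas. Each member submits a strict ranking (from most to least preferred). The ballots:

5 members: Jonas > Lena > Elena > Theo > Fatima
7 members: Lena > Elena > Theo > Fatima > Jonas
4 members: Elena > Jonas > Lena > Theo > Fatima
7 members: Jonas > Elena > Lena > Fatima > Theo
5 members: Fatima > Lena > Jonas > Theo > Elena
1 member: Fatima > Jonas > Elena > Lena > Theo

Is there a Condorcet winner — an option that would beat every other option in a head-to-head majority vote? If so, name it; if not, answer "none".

Jonas vs Elena: 18–11 for Jonas.
Jonas vs Lena: 17–12 for Jonas.
Jonas vs Theo: 22–7 for Jonas.
Jonas vs Fatima: 16–13 for Jonas.
Jonas beats every other option head-to-head.

Jonas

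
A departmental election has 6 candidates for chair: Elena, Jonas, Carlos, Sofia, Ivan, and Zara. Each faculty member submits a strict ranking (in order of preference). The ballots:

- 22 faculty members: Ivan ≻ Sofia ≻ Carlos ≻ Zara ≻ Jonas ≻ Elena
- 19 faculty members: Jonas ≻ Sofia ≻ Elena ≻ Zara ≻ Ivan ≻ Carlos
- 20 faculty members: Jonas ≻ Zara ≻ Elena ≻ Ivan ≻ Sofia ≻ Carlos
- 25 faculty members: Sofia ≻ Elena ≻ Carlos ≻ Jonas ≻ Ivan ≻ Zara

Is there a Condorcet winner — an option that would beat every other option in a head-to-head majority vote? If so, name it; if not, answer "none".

Sofia

Sofia vs Elena: 66–20 for Sofia.
Sofia vs Jonas: 47–39 for Sofia.
Sofia vs Carlos: 86–0 for Sofia.
Sofia vs Ivan: 44–42 for Sofia.
Sofia vs Zara: 66–20 for Sofia.
Sofia beats every other option head-to-head.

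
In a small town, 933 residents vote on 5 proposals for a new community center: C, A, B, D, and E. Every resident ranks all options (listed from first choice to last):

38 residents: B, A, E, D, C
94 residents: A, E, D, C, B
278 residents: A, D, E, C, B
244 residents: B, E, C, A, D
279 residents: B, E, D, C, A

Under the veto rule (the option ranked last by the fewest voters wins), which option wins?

Last-place votes: C 38, A 279, B 372, D 244, E 0.
E is ranked last by the fewest voters, so E wins.

E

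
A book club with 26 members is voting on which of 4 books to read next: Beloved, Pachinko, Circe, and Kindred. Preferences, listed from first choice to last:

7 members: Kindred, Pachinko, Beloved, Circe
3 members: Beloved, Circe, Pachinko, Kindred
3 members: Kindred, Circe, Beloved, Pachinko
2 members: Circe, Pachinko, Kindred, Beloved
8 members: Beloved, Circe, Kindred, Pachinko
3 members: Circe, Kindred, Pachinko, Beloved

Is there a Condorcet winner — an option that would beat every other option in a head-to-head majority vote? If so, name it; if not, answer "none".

Checking pairwise contests:
Kindred beats Beloved 15–11.
Beloved beats Pachinko 14–12.
Beloved beats Circe 18–8.
Circe beats Kindred 16–10.
Every option loses at least one head-to-head, so there is no Condorcet winner.

none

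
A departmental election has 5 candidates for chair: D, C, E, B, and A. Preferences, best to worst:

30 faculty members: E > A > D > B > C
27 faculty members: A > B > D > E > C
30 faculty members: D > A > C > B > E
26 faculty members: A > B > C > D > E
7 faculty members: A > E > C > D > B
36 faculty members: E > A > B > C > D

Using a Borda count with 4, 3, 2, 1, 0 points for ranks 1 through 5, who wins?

D: 30·2 + 27·2 + 30·4 + 26·1 + 7·1 + 36·0 = 267
C: 30·0 + 27·0 + 30·2 + 26·2 + 7·2 + 36·1 = 162
E: 30·4 + 27·1 + 30·0 + 26·0 + 7·3 + 36·4 = 312
B: 30·1 + 27·3 + 30·1 + 26·3 + 7·0 + 36·2 = 291
A: 30·3 + 27·4 + 30·3 + 26·4 + 7·4 + 36·3 = 528
A has the highest Borda score (528).

A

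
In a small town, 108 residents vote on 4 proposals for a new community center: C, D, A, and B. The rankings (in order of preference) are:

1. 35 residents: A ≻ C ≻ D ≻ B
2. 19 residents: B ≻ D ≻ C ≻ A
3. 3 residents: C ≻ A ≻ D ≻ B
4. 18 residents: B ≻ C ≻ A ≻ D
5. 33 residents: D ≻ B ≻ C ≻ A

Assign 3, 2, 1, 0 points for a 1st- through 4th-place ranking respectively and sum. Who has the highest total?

C: 35·2 + 19·1 + 3·3 + 18·2 + 33·1 = 167
D: 35·1 + 19·2 + 3·1 + 18·0 + 33·3 = 175
A: 35·3 + 19·0 + 3·2 + 18·1 + 33·0 = 129
B: 35·0 + 19·3 + 3·0 + 18·3 + 33·2 = 177
B has the highest Borda score (177).

B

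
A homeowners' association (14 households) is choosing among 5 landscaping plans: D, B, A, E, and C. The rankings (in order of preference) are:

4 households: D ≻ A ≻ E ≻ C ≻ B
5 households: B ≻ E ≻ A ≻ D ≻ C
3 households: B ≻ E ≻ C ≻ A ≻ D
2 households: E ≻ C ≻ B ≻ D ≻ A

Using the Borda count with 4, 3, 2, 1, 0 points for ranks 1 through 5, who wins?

D: 4·4 + 5·1 + 3·0 + 2·1 = 23
B: 4·0 + 5·4 + 3·4 + 2·2 = 36
A: 4·3 + 5·2 + 3·1 + 2·0 = 25
E: 4·2 + 5·3 + 3·3 + 2·4 = 40
C: 4·1 + 5·0 + 3·2 + 2·3 = 16
E has the highest Borda score (40).

E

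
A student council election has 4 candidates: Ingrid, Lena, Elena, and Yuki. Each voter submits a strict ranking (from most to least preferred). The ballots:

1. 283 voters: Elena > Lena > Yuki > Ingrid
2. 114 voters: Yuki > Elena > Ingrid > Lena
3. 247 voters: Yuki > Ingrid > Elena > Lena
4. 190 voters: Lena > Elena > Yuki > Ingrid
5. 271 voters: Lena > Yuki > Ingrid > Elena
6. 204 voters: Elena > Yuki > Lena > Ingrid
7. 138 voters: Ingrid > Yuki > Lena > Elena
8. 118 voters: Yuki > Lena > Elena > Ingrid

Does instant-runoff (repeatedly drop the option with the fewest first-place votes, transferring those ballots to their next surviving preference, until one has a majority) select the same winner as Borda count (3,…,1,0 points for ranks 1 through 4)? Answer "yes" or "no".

Instant-runoff — R1 Ingrid 138, Lena 461, Elena 487, Yuki 479 (Ingrid out); R2 Lena 461, Elena 487, Yuki 617 (Lena out); R3 Elena 677, Yuki 888 (Yuki winner). Winner: Yuki.
Borda — scores: Ingrid 1293, Lena 2527, Elena 2434, Yuki 3136. Winner: Yuki.
The two methods agree.

yes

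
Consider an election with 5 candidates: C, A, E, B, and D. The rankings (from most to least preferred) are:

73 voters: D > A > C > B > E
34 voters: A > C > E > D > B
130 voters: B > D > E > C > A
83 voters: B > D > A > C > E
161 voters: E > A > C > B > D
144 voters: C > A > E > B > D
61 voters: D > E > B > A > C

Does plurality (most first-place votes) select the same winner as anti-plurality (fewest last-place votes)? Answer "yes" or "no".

yes

Plurality — first-place votes: C 144, A 34, E 161, B 213, D 134. Winner: B.
Anti-plurality — last-place votes: C 61, A 130, E 156, B 34, D 305. Winner: B.
The two methods agree.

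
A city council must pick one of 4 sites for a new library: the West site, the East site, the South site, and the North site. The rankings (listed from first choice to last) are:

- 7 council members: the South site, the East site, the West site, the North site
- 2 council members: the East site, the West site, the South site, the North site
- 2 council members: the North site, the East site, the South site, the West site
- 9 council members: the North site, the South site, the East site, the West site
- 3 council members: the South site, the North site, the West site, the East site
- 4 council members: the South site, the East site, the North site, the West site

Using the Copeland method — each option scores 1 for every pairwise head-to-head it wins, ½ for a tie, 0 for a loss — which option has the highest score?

the West site: loses to the East site, the South site, and the North site → score 0.
the East site: beats the West site; loses to the South site and the North site → score 1.
the South site: beats the West site, the East site, and the North site → score 3.
the North site: beats the West site and the East site; loses to the South site → score 2.
the South site has the best pairwise record.

the South site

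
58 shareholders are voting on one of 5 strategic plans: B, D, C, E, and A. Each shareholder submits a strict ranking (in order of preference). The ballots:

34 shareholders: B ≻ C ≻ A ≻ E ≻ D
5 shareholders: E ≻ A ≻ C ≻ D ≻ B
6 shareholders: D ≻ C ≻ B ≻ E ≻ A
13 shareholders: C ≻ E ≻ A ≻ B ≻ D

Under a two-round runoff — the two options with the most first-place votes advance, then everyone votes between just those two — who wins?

Round 1 first-place votes: B 34, D 6, C 13, E 5, A 0.
B and C advance.
Runoff: B is preferred to C by 34 voters; C by 24.
B wins the runoff.

B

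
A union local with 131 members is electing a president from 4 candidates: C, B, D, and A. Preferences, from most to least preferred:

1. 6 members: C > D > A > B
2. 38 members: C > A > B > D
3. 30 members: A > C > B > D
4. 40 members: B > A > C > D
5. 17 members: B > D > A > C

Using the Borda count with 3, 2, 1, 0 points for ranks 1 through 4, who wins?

C: 6·3 + 38·3 + 30·2 + 40·1 + 17·0 = 232
B: 6·0 + 38·1 + 30·1 + 40·3 + 17·3 = 239
D: 6·2 + 38·0 + 30·0 + 40·0 + 17·2 = 46
A: 6·1 + 38·2 + 30·3 + 40·2 + 17·1 = 269
A has the highest Borda score (269).

A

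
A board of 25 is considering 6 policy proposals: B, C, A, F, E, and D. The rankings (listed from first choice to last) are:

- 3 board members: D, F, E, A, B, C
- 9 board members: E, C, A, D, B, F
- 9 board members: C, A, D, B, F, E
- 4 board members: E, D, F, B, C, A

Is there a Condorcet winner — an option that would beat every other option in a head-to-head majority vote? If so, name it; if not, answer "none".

E

E vs B: 16–9 for E.
E vs C: 16–9 for E.
E vs A: 16–9 for E.
E vs F: 13–12 for E.
E vs D: 13–12 for E.
E beats every other option head-to-head.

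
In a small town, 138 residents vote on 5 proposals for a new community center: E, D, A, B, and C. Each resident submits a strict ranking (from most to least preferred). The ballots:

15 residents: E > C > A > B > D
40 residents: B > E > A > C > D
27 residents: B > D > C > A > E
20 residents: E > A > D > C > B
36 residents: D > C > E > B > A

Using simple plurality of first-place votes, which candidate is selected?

B

First-place votes: E 35, D 36, A 0, B 67, C 0.
B has the most first-place votes.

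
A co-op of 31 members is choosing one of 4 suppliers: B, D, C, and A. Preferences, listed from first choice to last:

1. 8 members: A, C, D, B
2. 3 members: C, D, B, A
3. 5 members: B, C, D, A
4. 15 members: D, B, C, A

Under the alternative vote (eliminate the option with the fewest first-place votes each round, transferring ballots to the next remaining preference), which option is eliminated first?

C

Round 1: B 5, D 15, C 3, A 8. Eliminate C.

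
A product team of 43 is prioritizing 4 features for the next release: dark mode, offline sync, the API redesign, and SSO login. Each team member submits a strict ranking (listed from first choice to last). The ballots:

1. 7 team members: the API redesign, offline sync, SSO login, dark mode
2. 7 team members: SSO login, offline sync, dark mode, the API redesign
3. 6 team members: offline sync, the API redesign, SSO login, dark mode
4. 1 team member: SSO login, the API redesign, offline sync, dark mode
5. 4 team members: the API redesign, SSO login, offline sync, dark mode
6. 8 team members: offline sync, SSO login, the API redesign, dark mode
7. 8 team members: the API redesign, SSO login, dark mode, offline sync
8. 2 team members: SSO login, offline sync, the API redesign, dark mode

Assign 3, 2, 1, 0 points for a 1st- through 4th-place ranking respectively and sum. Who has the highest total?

dark mode: 7·0 + 7·1 + 6·0 + 1·0 + 4·0 + 8·0 + 8·1 + 2·0 = 15
offline sync: 7·2 + 7·2 + 6·3 + 1·1 + 4·1 + 8·3 + 8·0 + 2·2 = 79
the API redesign: 7·3 + 7·0 + 6·2 + 1·2 + 4·3 + 8·1 + 8·3 + 2·1 = 81
SSO login: 7·1 + 7·3 + 6·1 + 1·3 + 4·2 + 8·2 + 8·2 + 2·3 = 83
SSO login has the highest Borda score (83).

SSO login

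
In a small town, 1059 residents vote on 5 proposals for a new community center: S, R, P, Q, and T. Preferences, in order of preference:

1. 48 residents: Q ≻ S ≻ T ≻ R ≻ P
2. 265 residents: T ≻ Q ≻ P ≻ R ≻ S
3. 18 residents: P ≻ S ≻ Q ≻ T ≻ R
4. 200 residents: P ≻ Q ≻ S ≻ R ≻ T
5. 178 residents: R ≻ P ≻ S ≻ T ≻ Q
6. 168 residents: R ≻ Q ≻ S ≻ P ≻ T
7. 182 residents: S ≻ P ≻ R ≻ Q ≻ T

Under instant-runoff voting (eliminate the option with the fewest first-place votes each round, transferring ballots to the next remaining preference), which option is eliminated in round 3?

Round 1: S 182, R 346, P 218, Q 48, T 265. Eliminate Q.
Round 2: S 230, R 346, P 218, T 265. Eliminate P.
Round 3: S 448, R 346, T 265. Eliminate T.

T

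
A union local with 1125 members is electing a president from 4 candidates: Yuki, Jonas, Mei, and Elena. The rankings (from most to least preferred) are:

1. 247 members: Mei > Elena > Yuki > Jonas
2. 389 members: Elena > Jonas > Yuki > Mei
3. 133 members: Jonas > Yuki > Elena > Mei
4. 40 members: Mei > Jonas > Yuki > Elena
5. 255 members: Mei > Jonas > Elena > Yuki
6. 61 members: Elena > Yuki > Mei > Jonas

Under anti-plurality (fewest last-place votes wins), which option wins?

Last-place votes: Yuki 255, Jonas 308, Mei 522, Elena 40.
Elena is ranked last by the fewest voters, so Elena wins.

Elena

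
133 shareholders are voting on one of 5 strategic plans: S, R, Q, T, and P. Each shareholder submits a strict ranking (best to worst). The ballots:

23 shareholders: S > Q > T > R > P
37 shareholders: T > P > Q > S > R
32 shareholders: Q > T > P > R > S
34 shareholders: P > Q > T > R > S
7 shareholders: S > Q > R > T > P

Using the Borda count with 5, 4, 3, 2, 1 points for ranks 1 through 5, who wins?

S: 23·5 + 37·2 + 32·1 + 34·1 + 7·5 = 290
R: 23·2 + 37·1 + 32·2 + 34·2 + 7·3 = 236
Q: 23·4 + 37·3 + 32·5 + 34·4 + 7·4 = 527
T: 23·3 + 37·5 + 32·4 + 34·3 + 7·2 = 498
P: 23·1 + 37·4 + 32·3 + 34·5 + 7·1 = 444
Q has the highest Borda score (527).

Q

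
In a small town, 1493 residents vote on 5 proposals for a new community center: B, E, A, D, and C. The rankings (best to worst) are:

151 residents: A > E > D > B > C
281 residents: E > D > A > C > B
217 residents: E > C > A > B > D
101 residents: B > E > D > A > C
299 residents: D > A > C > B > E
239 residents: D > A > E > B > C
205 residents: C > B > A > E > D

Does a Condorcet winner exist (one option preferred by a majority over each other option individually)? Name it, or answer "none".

Checking pairwise contests:
E beats B 888–605.
A beats E 894–599.
D beats A 920–573.
E beats D 955–538.
E beats C 989–504.
Every option loses at least one head-to-head, so there is no Condorcet winner.

none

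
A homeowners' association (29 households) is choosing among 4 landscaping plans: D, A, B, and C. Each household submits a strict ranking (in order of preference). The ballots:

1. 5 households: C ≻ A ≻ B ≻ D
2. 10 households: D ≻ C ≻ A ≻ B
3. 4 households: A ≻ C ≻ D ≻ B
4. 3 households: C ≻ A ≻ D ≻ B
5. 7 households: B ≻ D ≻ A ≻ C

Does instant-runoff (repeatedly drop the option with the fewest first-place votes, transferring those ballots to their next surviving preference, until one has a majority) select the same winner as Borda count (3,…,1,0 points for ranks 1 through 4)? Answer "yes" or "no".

no

Instant-runoff — R1 D 10, A 4, B 7, C 8 (A out); R2 D 10, B 7, C 12 (B out); R3 D 17, C 12 (D winner). Winner: D.
Borda — scores: D 51, A 45, B 26, C 52. Winner: C.
The two methods disagree.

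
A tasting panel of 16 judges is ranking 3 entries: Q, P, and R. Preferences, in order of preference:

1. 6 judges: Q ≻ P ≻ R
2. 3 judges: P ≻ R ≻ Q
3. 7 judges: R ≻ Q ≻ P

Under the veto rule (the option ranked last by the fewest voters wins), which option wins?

Q

Last-place votes: Q 3, P 7, R 6.
Q is ranked last by the fewest voters, so Q wins.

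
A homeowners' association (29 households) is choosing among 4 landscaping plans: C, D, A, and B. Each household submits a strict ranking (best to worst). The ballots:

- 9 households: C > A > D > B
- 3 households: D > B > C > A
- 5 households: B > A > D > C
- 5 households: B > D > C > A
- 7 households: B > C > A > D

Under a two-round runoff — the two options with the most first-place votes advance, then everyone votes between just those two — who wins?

Round 1 first-place votes: C 9, D 3, A 0, B 17.
B and C advance.
Runoff: B is preferred to C by 20 voters; C by 9.
B wins the runoff.

B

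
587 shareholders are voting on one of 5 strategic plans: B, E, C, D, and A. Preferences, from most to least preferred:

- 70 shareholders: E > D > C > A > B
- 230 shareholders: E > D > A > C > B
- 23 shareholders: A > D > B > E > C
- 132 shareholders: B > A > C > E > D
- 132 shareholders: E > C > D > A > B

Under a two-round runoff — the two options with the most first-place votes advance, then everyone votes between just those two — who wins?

E

Round 1 first-place votes: B 132, E 432, C 0, D 0, A 23.
E and B advance.
Runoff: E is preferred to B by 432 voters; B by 155.
E wins the runoff.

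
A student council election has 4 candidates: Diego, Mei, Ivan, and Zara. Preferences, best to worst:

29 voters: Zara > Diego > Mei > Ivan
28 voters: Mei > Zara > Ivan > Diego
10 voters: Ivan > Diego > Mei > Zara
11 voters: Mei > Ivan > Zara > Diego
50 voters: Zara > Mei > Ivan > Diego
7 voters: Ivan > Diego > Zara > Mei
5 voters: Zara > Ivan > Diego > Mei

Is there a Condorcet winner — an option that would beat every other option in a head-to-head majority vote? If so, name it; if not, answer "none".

Zara

Zara vs Diego: 123–17 for Zara.
Zara vs Mei: 91–49 for Zara.
Zara vs Ivan: 112–28 for Zara.
Zara beats every other option head-to-head.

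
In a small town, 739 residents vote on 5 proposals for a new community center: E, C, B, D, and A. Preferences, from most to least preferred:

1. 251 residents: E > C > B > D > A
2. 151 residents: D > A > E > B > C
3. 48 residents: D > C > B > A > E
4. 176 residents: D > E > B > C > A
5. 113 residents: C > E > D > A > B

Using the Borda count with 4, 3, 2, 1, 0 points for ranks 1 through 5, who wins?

E: 251·4 + 151·2 + 48·0 + 176·3 + 113·3 = 2173
C: 251·3 + 151·0 + 48·3 + 176·1 + 113·4 = 1525
B: 251·2 + 151·1 + 48·2 + 176·2 + 113·0 = 1101
D: 251·1 + 151·4 + 48·4 + 176·4 + 113·2 = 1977
A: 251·0 + 151·3 + 48·1 + 176·0 + 113·1 = 614
E has the highest Borda score (2173).

E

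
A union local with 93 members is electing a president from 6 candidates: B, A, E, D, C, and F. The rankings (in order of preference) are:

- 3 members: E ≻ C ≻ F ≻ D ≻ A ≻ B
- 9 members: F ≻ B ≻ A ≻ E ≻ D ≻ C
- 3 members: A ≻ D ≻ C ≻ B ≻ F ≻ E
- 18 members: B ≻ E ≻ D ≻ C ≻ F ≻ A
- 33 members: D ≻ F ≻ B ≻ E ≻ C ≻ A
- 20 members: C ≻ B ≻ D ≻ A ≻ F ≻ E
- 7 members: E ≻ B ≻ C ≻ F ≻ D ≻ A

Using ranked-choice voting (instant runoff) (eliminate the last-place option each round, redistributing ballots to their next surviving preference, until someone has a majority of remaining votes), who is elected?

B

Round 1: B 18, A 3, E 10, D 33, C 20, F 9. Eliminate A.
Round 2: B 18, E 10, D 36, C 20, F 9. Eliminate F.
Round 3: B 27, E 10, D 36, C 20. Eliminate E.
Round 4: B 34, D 36, C 23. Eliminate C.
Round 5: B 54, D 39. B has a majority.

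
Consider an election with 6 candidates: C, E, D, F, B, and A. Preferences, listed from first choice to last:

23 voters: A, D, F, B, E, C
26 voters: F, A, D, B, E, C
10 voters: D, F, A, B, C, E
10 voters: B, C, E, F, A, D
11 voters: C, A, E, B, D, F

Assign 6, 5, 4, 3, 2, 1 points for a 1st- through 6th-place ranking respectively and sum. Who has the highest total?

A

C: 23·1 + 26·1 + 10·2 + 10·5 + 11·6 = 185
E: 23·2 + 26·2 + 10·1 + 10·4 + 11·4 = 192
D: 23·5 + 26·4 + 10·6 + 10·1 + 11·2 = 311
F: 23·4 + 26·6 + 10·5 + 10·3 + 11·1 = 339
B: 23·3 + 26·3 + 10·3 + 10·6 + 11·3 = 270
A: 23·6 + 26·5 + 10·4 + 10·2 + 11·5 = 383
A has the highest Borda score (383).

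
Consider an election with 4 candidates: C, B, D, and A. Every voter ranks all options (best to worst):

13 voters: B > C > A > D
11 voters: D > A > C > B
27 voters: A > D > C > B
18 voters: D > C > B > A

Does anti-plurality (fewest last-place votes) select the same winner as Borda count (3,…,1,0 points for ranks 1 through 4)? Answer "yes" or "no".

Anti-plurality — last-place votes: C 0, B 38, D 13, A 18. Winner: C.
Borda — scores: C 100, B 57, D 141, A 116. Winner: D.
The two methods disagree.

no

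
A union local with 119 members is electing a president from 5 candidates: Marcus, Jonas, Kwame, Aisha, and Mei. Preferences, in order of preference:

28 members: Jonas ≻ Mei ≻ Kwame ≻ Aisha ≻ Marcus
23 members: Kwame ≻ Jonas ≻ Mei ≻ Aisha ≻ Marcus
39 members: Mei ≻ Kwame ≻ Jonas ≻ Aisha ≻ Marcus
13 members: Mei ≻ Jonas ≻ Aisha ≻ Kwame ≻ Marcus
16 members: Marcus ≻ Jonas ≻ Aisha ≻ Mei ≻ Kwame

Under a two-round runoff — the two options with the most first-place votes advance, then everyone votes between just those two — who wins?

Jonas

Round 1 first-place votes: Marcus 16, Jonas 28, Kwame 23, Aisha 0, Mei 52.
Mei and Jonas advance.
Runoff: Mei is preferred to Jonas by 52 voters; Jonas by 67.
Jonas wins the runoff.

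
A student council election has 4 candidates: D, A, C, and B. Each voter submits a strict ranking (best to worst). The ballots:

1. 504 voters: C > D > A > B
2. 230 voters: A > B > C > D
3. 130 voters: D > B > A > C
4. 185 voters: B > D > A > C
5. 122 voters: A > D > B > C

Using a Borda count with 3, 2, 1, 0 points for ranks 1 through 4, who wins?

D

D: 504·2 + 230·0 + 130·3 + 185·2 + 122·2 = 2012
A: 504·1 + 230·3 + 130·1 + 185·1 + 122·3 = 1875
C: 504·3 + 230·1 + 130·0 + 185·0 + 122·0 = 1742
B: 504·0 + 230·2 + 130·2 + 185·3 + 122·1 = 1397
D has the highest Borda score (2012).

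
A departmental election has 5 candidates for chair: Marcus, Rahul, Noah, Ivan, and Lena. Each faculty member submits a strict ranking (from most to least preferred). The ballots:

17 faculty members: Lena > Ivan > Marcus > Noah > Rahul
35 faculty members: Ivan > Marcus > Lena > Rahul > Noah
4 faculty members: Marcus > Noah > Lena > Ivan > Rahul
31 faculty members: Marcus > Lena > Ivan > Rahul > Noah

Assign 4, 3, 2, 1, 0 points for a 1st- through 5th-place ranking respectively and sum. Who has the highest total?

Marcus: 17·2 + 35·3 + 4·4 + 31·4 = 279
Rahul: 17·0 + 35·1 + 4·0 + 31·1 = 66
Noah: 17·1 + 35·0 + 4·3 + 31·0 = 29
Ivan: 17·3 + 35·4 + 4·1 + 31·2 = 257
Lena: 17·4 + 35·2 + 4·2 + 31·3 = 239
Marcus has the highest Borda score (279).

Marcus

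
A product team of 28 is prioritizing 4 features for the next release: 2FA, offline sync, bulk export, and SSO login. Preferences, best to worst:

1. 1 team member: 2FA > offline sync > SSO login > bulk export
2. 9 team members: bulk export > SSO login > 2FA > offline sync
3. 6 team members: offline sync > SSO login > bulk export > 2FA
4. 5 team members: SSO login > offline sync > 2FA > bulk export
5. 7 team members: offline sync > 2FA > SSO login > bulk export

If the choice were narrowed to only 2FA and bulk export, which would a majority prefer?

Voters preferring 2FA to bulk export: 13; preferring bulk export to 2FA: 15.
bulk export wins the head-to-head.

bulk export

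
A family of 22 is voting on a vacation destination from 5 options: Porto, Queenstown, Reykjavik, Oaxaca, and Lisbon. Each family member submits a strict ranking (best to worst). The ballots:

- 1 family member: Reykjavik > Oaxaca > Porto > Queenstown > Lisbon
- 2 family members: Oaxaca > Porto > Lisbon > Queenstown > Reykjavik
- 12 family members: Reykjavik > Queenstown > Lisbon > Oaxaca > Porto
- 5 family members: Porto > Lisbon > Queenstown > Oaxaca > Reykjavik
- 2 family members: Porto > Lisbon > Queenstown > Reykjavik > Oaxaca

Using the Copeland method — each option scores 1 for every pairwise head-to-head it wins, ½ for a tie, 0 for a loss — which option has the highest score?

Reykjavik

Porto: loses to Queenstown, Reykjavik, Oaxaca, and Lisbon → score 0.
Queenstown: beats Porto, Oaxaca, and Lisbon; loses to Reykjavik → score 3.
Reykjavik: beats Porto, Queenstown, Oaxaca, and Lisbon → score 4.
Oaxaca: beats Porto; loses to Queenstown, Reykjavik, and Lisbon → score 1.
Lisbon: beats Porto and Oaxaca; loses to Queenstown and Reykjavik → score 2.
Reykjavik has the best pairwise record.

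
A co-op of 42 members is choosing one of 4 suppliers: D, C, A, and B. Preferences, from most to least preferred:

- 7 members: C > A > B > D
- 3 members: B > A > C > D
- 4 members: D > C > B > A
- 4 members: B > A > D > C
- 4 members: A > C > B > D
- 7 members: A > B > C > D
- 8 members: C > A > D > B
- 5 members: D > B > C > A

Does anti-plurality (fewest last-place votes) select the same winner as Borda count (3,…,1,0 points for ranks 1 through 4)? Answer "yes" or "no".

no

Anti-plurality — last-place votes: D 21, C 4, A 9, B 8. Winner: C.
Borda — scores: D 39, C 76, A 77, B 60. Winner: A.
The two methods disagree.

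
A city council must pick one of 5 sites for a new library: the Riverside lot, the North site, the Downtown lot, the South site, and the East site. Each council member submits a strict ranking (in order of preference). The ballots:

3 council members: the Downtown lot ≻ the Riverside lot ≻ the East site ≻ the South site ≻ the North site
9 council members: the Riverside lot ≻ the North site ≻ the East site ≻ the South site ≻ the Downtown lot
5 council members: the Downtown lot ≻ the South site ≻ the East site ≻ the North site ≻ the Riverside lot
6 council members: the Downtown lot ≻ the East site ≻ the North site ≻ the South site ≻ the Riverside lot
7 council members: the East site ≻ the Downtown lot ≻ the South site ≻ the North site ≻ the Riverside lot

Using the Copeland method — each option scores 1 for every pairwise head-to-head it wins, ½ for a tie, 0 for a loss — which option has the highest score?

the Riverside lot: loses to the North site, the Downtown lot, the South site, and the East site → score 0.
the North site: beats the Riverside lot; ties the South site; loses to the Downtown lot and the East site → score 1.5.
the Downtown lot: beats the Riverside lot, the North site, and the South site; loses to the East site → score 3.
the South site: beats the Riverside lot; ties the North site; loses to the Downtown lot and the East site → score 1.5.
the East site: beats the Riverside lot, the North site, the Downtown lot, and the South site → score 4.
the East site has the best pairwise record.

the East site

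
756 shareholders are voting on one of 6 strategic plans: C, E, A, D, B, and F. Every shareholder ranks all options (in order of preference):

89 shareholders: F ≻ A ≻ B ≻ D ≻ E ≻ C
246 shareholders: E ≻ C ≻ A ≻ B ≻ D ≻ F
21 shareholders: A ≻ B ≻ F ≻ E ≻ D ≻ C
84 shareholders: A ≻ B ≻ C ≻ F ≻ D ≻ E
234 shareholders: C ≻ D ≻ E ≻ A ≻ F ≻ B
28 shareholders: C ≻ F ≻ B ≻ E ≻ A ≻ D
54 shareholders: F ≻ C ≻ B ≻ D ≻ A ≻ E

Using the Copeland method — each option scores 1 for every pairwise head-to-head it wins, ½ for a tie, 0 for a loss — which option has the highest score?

C: beats E, A, D, B, and F → score 5.
E: beats A, B, and F; loses to C and D → score 3.
A: beats D, B, and F; loses to C and E → score 3.
D: beats E and F; loses to C, A, and B → score 2.
B: beats D; loses to C, E, A, and F → score 1.
F: beats B; loses to C, E, A, and D → score 1.
C has the best pairwise record.

C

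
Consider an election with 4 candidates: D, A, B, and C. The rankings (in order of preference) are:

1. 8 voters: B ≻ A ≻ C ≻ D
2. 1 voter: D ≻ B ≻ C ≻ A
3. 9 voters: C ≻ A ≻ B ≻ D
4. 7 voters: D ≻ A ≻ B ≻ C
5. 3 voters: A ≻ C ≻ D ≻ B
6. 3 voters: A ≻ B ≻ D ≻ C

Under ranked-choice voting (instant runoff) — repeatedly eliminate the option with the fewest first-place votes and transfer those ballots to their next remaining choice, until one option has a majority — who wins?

Round 1: D 8, A 6, B 8, C 9. Eliminate A.
Round 2: D 8, B 11, C 12. Eliminate D.
Round 3: B 19, C 12. B has a majority.

B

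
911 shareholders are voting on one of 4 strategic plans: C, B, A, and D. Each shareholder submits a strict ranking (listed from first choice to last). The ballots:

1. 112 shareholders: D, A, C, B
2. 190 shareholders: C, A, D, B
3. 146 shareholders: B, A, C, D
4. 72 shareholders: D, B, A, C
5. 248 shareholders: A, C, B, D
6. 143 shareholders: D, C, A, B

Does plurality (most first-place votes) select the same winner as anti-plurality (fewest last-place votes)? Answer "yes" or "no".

Plurality — first-place votes: C 190, B 146, A 248, D 327. Winner: D.
Anti-plurality — last-place votes: C 72, B 445, A 0, D 394. Winner: A.
The two methods disagree.

no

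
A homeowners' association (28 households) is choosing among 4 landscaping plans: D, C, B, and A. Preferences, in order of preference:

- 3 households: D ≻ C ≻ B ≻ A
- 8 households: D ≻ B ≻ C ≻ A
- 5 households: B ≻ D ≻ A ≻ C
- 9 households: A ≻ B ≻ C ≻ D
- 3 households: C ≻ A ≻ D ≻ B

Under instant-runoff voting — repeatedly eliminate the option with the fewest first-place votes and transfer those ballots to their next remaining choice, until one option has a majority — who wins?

D

Round 1: D 11, C 3, B 5, A 9. Eliminate C.
Round 2: D 11, B 5, A 12. Eliminate B.
Round 3: D 16, A 12. D has a majority.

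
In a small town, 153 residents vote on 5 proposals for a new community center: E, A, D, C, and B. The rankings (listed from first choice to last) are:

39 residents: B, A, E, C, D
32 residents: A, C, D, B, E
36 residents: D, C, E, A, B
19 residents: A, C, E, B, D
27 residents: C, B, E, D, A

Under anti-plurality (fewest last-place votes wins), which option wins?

Last-place votes: E 32, A 27, D 58, C 0, B 36.
C is ranked last by the fewest voters, so C wins.

C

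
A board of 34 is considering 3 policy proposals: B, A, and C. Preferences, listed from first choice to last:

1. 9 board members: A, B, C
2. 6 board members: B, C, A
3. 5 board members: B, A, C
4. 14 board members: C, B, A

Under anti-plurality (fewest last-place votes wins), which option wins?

Last-place votes: B 0, A 20, C 14.
B is ranked last by the fewest voters, so B wins.

B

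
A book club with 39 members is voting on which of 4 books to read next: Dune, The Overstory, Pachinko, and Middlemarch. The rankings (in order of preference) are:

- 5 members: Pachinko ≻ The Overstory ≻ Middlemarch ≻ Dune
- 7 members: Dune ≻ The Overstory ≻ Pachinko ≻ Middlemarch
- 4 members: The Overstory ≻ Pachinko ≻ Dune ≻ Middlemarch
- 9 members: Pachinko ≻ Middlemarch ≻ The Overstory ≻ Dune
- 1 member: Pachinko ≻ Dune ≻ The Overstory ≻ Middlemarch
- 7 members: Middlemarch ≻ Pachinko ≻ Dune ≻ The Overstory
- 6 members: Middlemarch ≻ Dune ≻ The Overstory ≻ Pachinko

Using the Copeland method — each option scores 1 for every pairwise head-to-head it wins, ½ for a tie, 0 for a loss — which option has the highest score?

Pachinko

Dune: beats The Overstory; loses to Pachinko and Middlemarch → score 1.
The Overstory: loses to Dune, Pachinko, and Middlemarch → score 0.
Pachinko: beats Dune, The Overstory, and Middlemarch → score 3.
Middlemarch: beats Dune and The Overstory; loses to Pachinko → score 2.
Pachinko has the best pairwise record.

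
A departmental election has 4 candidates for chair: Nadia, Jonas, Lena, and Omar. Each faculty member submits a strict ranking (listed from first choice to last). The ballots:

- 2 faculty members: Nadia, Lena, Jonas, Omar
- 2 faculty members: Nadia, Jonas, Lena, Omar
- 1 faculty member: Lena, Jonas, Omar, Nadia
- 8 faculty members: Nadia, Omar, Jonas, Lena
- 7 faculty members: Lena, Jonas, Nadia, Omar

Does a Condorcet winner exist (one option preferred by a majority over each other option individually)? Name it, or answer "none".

Nadia

Nadia vs Jonas: 12–8 for Nadia.
Nadia vs Lena: 12–8 for Nadia.
Nadia vs Omar: 19–1 for Nadia.
Nadia beats every other option head-to-head.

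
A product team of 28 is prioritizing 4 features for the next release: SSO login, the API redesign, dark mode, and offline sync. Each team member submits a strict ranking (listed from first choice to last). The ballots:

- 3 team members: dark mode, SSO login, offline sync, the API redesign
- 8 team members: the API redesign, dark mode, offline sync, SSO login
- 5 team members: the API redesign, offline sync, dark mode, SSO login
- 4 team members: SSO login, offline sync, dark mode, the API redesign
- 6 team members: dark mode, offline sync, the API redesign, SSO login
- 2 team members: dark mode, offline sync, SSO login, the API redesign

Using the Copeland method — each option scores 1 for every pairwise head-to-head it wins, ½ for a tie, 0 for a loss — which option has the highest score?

SSO login: loses to the API redesign, dark mode, and offline sync → score 0.
the API redesign: beats SSO login; loses to dark mode and offline sync → score 1.
dark mode: beats SSO login, the API redesign, and offline sync → score 3.
offline sync: beats SSO login and the API redesign; loses to dark mode → score 2.
dark mode has the best pairwise record.

dark mode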